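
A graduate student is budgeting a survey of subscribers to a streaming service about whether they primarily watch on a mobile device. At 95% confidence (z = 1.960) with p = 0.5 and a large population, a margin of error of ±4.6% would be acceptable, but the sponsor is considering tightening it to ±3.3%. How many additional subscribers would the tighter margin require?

428

At ±4.6%: n = 1.960² × 0.2500 / 0.046² ≈ 453.88 → 454.
At ±3.3%: n = 1.960² × 0.2500 / 0.033² ≈ 881.91 → 882.
Additional respondents: 882 − 454 = 428.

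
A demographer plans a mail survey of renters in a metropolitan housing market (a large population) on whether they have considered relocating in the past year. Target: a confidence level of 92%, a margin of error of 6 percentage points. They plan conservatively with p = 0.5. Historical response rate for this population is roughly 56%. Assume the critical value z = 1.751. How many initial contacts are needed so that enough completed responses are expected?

Completed interviews needed: n₀ = 1.751² × 0.2500 / 0.060² ≈ 212.92 → 213.
At a 56% response rate, contacts needed = 213 / 0.56 ≈ 380.36 → 381.

381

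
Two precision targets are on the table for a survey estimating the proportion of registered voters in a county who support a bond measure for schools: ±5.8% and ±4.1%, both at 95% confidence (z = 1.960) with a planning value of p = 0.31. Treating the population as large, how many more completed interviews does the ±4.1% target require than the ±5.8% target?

244

At ±5.8%: n = 1.960² × 0.2139 / 0.058² ≈ 244.27 → 245.
At ±4.1%: n = 1.960² × 0.2139 / 0.041² ≈ 488.83 → 489.
Additional respondents: 489 − 245 = 244.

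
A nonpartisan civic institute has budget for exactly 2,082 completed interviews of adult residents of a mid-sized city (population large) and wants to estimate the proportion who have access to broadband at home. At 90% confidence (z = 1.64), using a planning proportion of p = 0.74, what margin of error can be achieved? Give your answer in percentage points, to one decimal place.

SE(p̂) = √[p(1−p)/n] = √[0.1924/2082] = 0.00961.
E = z × SE = 1.64 × 0.00961 = 0.01577, or 1.6 percentage points.

1.6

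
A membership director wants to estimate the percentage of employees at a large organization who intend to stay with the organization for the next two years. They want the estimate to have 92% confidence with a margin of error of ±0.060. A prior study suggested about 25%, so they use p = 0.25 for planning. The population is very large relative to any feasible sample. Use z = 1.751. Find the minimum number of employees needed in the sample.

With p = 0.25, p(1−p) = 0.1875.
n = z²·p(1−p)/E² = 1.751² × 0.1875 / 0.060² = 3.0660 × 0.1875 / 0.003600 ≈ 159.69.
Rounding up gives n = 160.

160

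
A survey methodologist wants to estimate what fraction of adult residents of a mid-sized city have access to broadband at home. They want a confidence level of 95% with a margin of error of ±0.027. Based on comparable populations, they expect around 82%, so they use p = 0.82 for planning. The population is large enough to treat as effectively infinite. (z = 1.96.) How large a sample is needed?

778

With p = 0.82, p(1−p) = 0.1476.
n = z²·p(1−p)/E² = 1.96² × 0.1476 / 0.027² = 3.8416 × 0.1476 / 0.000729 ≈ 777.81.
Rounding up gives n = 778.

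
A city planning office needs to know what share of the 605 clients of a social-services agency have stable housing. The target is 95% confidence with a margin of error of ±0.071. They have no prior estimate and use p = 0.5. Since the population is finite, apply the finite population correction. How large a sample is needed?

For 95% confidence, z = 1.960.
Unadjusted: n₀ = 1.960² × 0.50 × 0.50 / 0.071² ≈ 190.52, so n₀ = 191.
Finite population correction with N = 605: n = n₀ / (1 + (n₀−1)/N) = 191 / (1 + 190/605) = 191 / 1.3140 ≈ 145.35.
Rounding up, n = 146.

146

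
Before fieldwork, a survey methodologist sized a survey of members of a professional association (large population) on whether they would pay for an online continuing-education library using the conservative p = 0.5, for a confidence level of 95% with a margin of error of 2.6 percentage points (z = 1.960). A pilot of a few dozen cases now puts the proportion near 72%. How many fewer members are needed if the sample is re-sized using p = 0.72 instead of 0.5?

275

Conservative (p = 0.5): n = 1.960² × 0.25 / 0.026² ≈ 1420.71 → 1421.
Using p = 0.72: p(1−p) = 0.2016, so n = 1.960² × 0.2016 / 0.026² ≈ 1145.66 → 1146.
Reduction: 1421 − 1146 = 275.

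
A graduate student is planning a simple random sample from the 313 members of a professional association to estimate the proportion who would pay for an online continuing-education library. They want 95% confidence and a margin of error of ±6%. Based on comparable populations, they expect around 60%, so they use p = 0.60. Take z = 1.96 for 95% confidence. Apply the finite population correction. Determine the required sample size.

142

Unadjusted: n₀ = 1.96² × 0.60 × 0.40 / 0.060² ≈ 256.11, so n₀ = 257.
Finite population correction with N = 313: n = n₀ / (1 + (n₀−1)/N) = 257 / (1 + 256/313) = 257 / 1.8179 ≈ 141.37.
Rounding up, n = 142.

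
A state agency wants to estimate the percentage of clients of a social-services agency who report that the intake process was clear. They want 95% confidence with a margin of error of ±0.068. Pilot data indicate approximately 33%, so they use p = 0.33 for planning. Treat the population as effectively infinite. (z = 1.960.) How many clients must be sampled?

184

With p = 0.33, p(1−p) = 0.2211.
n = z²·p(1−p)/E² = 1.960² × 0.2211 / 0.068² = 3.8416 × 0.2211 / 0.004624 ≈ 183.69.
Rounding up gives n = 184.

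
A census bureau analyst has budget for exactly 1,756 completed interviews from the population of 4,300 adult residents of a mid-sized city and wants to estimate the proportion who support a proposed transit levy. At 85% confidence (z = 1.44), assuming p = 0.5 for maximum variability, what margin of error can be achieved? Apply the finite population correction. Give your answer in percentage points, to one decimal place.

Finite-population factor: (N−n)/(N−1) = (4300−1756)/(4300−1) = 0.5918.
SE(p̂) = √[p(1−p)/n · (N−n)/(N−1)] = √[0.2500/1756 × 0.5918] = 0.00918.
E = z × SE = 1.44 × 0.00918 = 0.01322 ≈ 1.3 percentage points.

1.3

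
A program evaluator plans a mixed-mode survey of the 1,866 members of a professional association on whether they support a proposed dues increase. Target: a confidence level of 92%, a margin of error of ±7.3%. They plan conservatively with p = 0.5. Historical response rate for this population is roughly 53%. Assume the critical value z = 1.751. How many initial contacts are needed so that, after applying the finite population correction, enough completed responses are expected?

253

Completed interviews needed (unadjusted): n₀ = 1.751² × 0.2500 / 0.073² ≈ 143.84 → 144.
FPC for N = 1,866: n = 144 / (1 + 143/1866) = 144 / 1.0766 ≈ 133.75 → 134.
At a 53% response rate, contacts needed = 134 / 0.53 ≈ 252.83 → 253.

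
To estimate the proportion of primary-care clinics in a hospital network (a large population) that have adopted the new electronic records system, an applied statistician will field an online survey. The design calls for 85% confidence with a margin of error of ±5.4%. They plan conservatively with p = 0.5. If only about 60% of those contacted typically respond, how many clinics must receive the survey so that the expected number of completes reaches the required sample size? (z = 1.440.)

Completed interviews needed: n₀ = 1.440² × 0.2500 / 0.054² ≈ 177.78 → 178.
At a 60% response rate, contacts needed = 178 / 0.60 ≈ 296.67 → 297.

297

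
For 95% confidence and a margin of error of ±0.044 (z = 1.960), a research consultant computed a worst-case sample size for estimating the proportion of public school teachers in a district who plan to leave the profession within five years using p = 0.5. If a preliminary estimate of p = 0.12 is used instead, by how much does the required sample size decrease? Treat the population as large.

Conservative (p = 0.5): n = 1.960² × 0.25 / 0.044² ≈ 496.07 → 497.
Using p = 0.12: p(1−p) = 0.1056, so n = 1.960² × 0.1056 / 0.044² ≈ 209.54 → 210.
Reduction: 497 − 210 = 287.

287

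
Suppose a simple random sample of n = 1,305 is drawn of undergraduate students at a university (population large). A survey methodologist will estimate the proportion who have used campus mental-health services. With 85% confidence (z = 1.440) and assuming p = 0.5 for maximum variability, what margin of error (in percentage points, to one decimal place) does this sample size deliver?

SE(p̂) = √[p(1−p)/n] = √[0.2500/1305] = 0.01384.
E = z × SE = 1.440 × 0.01384 = 0.01993, or 2.0 percentage points.

2.0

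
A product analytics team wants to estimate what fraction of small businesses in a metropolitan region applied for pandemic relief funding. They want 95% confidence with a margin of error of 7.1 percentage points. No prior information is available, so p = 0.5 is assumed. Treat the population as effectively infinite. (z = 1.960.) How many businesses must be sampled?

With p = 0.5, p(1−p) = 0.25.
n = z²·p(1−p)/E² = 1.960² × 0.2500 / 0.071² = 3.8416 × 0.2500 / 0.005041 ≈ 190.52.
Rounding up gives n = 191.

191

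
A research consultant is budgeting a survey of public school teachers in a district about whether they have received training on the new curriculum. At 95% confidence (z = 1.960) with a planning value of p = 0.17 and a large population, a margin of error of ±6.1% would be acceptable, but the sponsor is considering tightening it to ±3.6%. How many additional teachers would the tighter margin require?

At ±6.1%: n = 1.960² × 0.1411 / 0.061² ≈ 145.67 → 146.
At ±3.6%: n = 1.960² × 0.1411 / 0.036² ≈ 418.25 → 419.
Additional respondents: 419 − 146 = 273.

273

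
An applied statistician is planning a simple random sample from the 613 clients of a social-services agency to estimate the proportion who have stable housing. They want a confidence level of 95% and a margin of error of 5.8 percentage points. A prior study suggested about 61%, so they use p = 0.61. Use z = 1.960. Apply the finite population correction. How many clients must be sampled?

Unadjusted: n₀ = 1.960² × 0.61 × 0.39 / 0.058² ≈ 271.68, so n₀ = 272.
Finite population correction with N = 613: n = n₀ / (1 + (n₀−1)/N) = 272 / (1 + 271/613) = 272 / 1.4421 ≈ 188.62.
Rounding up, n = 189.

189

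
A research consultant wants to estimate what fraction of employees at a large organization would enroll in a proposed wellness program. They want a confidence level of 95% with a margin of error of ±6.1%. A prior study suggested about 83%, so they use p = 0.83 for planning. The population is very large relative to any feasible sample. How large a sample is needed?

146

For 95% confidence, z = 1.960.
With p = 0.83, p(1−p) = 0.1411.
n = z²·p(1−p)/E² = 1.960² × 0.1411 / 0.061² = 3.8416 × 0.1411 / 0.003721 ≈ 145.67.
Rounding up gives n = 146.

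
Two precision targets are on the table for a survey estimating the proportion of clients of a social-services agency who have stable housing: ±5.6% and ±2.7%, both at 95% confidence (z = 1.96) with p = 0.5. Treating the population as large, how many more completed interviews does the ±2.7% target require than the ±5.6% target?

1011

At ±5.6%: n = 1.96² × 0.2500 / 0.056² ≈ 306.25 → 307.
At ±2.7%: n = 1.96² × 0.2500 / 0.027² ≈ 1317.42 → 1318.
Additional respondents: 1318 − 307 = 1011.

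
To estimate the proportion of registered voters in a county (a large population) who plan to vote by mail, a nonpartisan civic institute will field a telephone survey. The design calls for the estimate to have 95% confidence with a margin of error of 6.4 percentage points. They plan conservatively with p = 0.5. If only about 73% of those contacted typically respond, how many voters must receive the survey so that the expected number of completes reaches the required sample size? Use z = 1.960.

Completed interviews needed: n₀ = 1.960² × 0.2500 / 0.064² ≈ 234.47 → 235.
At a 73% response rate, contacts needed = 235 / 0.73 ≈ 321.92 → 322.

322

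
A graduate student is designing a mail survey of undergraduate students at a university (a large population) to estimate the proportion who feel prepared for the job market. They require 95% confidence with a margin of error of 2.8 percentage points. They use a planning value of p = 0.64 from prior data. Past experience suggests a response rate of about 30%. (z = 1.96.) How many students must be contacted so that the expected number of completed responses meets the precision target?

3764

Completed interviews needed: n₀ = 1.96² × 0.2304 / 0.028² ≈ 1128.96 → 1129.
At a 30% response rate, contacts needed = 1129 / 0.30 ≈ 3763.33 → 3764.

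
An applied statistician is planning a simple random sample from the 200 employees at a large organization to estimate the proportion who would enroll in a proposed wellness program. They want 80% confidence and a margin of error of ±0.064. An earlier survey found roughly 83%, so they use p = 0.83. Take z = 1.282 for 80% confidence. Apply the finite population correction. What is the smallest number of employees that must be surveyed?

45

Unadjusted: n₀ = 1.282² × 0.83 × 0.17 / 0.064² ≈ 56.62, so n₀ = 57.
Finite population correction with N = 200: n = n₀ / (1 + (n₀−1)/N) = 57 / (1 + 56/200) = 57 / 1.2800 ≈ 44.53.
Rounding up, n = 45.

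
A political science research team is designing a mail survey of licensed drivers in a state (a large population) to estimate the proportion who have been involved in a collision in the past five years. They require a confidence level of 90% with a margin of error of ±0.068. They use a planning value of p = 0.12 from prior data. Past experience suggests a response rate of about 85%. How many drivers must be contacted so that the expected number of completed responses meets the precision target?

73

For 90% confidence, z = 1.64.
Completed interviews needed: n₀ = 1.64² × 0.1056 / 0.068² ≈ 61.42 → 62.
At an 85% response rate, contacts needed = 62 / 0.85 ≈ 72.94 → 73.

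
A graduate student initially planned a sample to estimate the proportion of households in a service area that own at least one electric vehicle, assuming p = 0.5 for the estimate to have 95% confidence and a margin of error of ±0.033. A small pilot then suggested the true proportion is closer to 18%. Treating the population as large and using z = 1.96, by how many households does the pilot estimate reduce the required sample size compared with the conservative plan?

361

Conservative (p = 0.5): n = 1.96² × 0.25 / 0.033² ≈ 881.91 → 882.
Using p = 0.18: p(1−p) = 0.1476, so n = 1.96² × 0.1476 / 0.033² ≈ 520.68 → 521.
Reduction: 882 − 521 = 361.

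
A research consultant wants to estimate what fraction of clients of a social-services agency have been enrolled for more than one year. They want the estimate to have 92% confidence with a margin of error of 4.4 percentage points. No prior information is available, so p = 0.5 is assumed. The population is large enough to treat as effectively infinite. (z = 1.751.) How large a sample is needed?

396

With p = 0.5, p(1−p) = 0.25.
n = z²·p(1−p)/E² = 1.751² × 0.2500 / 0.044² = 3.0660 × 0.2500 / 0.001936 ≈ 395.92.
Rounding up gives n = 396.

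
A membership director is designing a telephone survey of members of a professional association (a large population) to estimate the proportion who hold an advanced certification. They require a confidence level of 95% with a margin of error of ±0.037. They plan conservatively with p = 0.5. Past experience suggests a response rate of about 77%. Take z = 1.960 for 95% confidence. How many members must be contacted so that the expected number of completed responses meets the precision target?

912

Completed interviews needed: n₀ = 1.960² × 0.2500 / 0.037² ≈ 701.53 → 702.
At a 77% response rate, contacts needed = 702 / 0.77 ≈ 911.69 → 912.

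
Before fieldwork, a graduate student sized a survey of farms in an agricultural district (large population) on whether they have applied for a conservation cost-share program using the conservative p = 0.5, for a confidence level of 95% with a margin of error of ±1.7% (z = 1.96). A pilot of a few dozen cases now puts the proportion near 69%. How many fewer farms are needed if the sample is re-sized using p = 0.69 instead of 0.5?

480

Conservative (p = 0.5): n = 1.96² × 0.25 / 0.017² ≈ 3323.18 → 3324.
Using p = 0.69: p(1−p) = 0.2139, so n = 1.96² × 0.2139 / 0.017² ≈ 2843.32 → 2844.
Reduction: 3324 − 2844 = 480.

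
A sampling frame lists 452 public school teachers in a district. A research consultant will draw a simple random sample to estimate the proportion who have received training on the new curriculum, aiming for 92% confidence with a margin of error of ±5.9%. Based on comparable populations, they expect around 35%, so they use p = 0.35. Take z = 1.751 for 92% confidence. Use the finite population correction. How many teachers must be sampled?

140

Unadjusted: n₀ = 1.751² × 0.35 × 0.65 / 0.059² ≈ 200.38, so n₀ = 201.
Finite population correction with N = 452: n = n₀ / (1 + (n₀−1)/N) = 201 / (1 + 200/452) = 201 / 1.4425 ≈ 139.34.
Rounding up, n = 140.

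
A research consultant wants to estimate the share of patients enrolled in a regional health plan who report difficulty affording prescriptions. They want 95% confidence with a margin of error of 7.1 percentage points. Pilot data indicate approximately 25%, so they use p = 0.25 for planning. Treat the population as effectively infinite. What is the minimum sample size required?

143

For 95% confidence, z = 1.96.
With p = 0.25, p(1−p) = 0.1875.
n = z²·p(1−p)/E² = 1.96² × 0.1875 / 0.071² = 3.8416 × 0.1875 / 0.005041 ≈ 142.89.
Rounding up gives n = 143.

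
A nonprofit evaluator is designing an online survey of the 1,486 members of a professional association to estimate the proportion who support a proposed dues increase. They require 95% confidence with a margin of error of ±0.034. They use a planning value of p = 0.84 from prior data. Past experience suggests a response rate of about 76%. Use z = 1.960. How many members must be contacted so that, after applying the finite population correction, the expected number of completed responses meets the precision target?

Completed interviews needed (unadjusted): n₀ = 1.960² × 0.1344 / 0.034² ≈ 446.64 → 447.
FPC for N = 1,486: n = 447 / (1 + 446/1486) = 447 / 1.3001 ≈ 343.81 → 344.
At a 76% response rate, contacts needed = 344 / 0.76 ≈ 452.63 → 453.

453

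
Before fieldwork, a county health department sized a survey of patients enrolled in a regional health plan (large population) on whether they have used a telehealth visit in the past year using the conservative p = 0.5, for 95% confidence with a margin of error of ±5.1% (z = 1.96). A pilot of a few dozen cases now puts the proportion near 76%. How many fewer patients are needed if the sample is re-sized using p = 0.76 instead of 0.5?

Conservative (p = 0.5): n = 1.96² × 0.25 / 0.051² ≈ 369.24 → 370.
Using p = 0.76: p(1−p) = 0.1824, so n = 1.96² × 0.1824 / 0.051² ≈ 269.40 → 270.
Reduction: 370 − 270 = 100.

100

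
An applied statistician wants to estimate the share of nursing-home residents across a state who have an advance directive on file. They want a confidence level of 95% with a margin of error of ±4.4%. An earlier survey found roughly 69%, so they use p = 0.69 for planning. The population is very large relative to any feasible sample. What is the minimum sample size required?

For 95% confidence, z = 1.960.
With p = 0.69, p(1−p) = 0.2139.
n = z²·p(1−p)/E² = 1.960² × 0.2139 / 0.044² = 3.8416 × 0.2139 / 0.001936 ≈ 424.44.
Rounding up gives n = 425.

425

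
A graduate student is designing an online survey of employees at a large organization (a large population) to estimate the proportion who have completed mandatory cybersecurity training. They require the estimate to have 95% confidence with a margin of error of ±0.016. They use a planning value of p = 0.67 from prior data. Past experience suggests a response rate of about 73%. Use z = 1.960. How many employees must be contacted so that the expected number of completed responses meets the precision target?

4546

Completed interviews needed: n₀ = 1.960² × 0.2211 / 0.016² ≈ 3317.88 → 3318.
At a 73% response rate, contacts needed = 3318 / 0.73 ≈ 4545.21 → 4546.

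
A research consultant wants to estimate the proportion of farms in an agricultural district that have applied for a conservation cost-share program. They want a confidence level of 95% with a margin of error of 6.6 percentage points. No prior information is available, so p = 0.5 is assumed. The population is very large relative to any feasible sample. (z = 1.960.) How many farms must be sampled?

221

With p = 0.5, p(1−p) = 0.25.
n = z²·p(1−p)/E² = 1.960² × 0.2500 / 0.066² = 3.8416 × 0.2500 / 0.004356 ≈ 220.48.
Rounding up gives n = 221.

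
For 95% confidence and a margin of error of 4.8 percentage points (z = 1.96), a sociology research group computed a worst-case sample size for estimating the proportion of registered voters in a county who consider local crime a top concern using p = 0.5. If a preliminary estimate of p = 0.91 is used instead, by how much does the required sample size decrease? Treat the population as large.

Conservative (p = 0.5): n = 1.96² × 0.25 / 0.048² ≈ 416.84 → 417.
Using p = 0.91: p(1−p) = 0.0819, so n = 1.96² × 0.0819 / 0.048² ≈ 136.56 → 137.
Reduction: 417 − 137 = 280.

280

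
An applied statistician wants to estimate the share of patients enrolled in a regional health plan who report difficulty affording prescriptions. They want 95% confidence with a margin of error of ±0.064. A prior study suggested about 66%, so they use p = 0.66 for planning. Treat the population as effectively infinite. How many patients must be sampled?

For 95% confidence, z = 1.96.
With p = 0.66, p(1−p) = 0.2244.
n = z²·p(1−p)/E² = 1.96² × 0.2244 / 0.064² = 3.8416 × 0.2244 / 0.004096 ≈ 210.46.
Rounding up gives n = 211.

211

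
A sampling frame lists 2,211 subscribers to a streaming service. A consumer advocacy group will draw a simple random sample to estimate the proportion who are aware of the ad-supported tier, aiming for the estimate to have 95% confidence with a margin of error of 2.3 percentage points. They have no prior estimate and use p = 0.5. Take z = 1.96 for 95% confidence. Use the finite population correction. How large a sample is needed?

Unadjusted: n₀ = 1.96² × 0.50 × 0.50 / 0.023² ≈ 1815.50, so n₀ = 1816.
Finite population correction with N = 2,211: n = n₀ / (1 + (n₀−1)/N) = 1816 / (1 + 1815/2211) = 1816 / 1.8209 ≈ 997.31.
Rounding up, n = 998.

998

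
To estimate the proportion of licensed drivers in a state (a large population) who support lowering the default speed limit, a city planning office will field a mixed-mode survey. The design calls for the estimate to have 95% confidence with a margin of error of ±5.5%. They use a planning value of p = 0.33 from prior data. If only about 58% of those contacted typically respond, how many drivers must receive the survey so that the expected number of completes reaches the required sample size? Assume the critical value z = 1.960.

485

Completed interviews needed: n₀ = 1.960² × 0.2211 / 0.055² ≈ 280.79 → 281.
At a 58% response rate, contacts needed = 281 / 0.58 ≈ 484.48 → 485.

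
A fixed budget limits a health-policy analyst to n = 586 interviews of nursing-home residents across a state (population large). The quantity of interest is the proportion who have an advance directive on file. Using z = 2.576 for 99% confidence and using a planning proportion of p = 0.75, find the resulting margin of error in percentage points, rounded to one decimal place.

4.6

SE(p̂) = √[p(1−p)/n] = √[0.1875/586] = 0.01789.
E = z × SE = 2.576 × 0.01789 = 0.04608, or 4.6 percentage points.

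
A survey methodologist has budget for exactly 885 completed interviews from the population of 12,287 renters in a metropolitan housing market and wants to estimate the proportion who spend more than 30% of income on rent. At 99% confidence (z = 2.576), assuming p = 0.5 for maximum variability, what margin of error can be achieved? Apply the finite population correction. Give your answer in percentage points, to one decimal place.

Finite-population factor: (N−n)/(N−1) = (12287−885)/(12287−1) = 0.9280.
SE(p̂) = √[p(1−p)/n · (N−n)/(N−1)] = √[0.2500/885 × 0.9280] = 0.01619.
E = z × SE = 2.576 × 0.01619 = 0.04171 ≈ 4.2 percentage points.

4.2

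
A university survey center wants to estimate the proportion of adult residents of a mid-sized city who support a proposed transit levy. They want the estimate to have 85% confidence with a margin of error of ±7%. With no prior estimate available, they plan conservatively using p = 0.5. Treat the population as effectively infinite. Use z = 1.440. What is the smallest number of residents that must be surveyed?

106

With p = 0.5, p(1−p) = 0.25.
n = z²·p(1−p)/E² = 1.440² × 0.2500 / 0.070² = 2.0736 × 0.2500 / 0.004900 ≈ 105.80.
Rounding up gives n = 106.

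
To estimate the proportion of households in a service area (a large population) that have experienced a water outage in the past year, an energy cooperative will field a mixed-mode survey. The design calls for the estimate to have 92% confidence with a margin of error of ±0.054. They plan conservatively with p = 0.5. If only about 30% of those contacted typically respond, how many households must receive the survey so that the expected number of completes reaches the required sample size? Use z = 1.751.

Completed interviews needed: n₀ = 1.751² × 0.2500 / 0.054² ≈ 262.86 → 263.
At a 30% response rate, contacts needed = 263 / 0.30 ≈ 876.67 → 877.

877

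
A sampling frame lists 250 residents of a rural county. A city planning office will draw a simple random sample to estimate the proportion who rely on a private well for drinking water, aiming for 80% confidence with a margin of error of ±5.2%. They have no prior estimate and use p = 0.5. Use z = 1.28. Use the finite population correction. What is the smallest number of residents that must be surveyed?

Unadjusted: n₀ = 1.28² × 0.50 × 0.50 / 0.052² ≈ 151.48, so n₀ = 152.
Finite population correction with N = 250: n = n₀ / (1 + (n₀−1)/N) = 152 / (1 + 151/250) = 152 / 1.6040 ≈ 94.76.
Rounding up, n = 95.

95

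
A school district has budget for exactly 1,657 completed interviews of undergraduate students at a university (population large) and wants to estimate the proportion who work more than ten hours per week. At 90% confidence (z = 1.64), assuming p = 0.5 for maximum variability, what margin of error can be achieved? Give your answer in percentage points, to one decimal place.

SE(p̂) = √[p(1−p)/n] = √[0.2500/1657] = 0.01228.
E = z × SE = 1.64 × 0.01228 = 0.02014, or 2.0 percentage points.

2.0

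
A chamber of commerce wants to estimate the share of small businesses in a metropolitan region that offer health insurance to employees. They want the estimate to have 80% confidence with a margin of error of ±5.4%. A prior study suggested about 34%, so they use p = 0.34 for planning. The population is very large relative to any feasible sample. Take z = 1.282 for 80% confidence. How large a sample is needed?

127

With p = 0.34, p(1−p) = 0.2244.
n = z²·p(1−p)/E² = 1.282² × 0.2244 / 0.054² = 1.6435 × 0.2244 / 0.002916 ≈ 126.48.
Rounding up gives n = 127.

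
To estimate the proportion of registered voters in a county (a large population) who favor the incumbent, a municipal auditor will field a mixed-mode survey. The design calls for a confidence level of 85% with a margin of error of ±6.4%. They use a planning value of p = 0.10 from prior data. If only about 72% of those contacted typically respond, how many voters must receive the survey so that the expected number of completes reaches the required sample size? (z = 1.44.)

Completed interviews needed: n₀ = 1.44² × 0.0900 / 0.064² ≈ 45.56 → 46.
At a 72% response rate, contacts needed = 46 / 0.72 ≈ 63.89 → 64.

64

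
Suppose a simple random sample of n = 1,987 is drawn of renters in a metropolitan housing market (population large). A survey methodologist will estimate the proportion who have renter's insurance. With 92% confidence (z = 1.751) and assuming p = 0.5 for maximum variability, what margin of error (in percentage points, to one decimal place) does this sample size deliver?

2.0

SE(p̂) = √[p(1−p)/n] = √[0.2500/1987] = 0.01122.
E = z × SE = 1.751 × 0.01122 = 0.01964, or 2.0 percentage points.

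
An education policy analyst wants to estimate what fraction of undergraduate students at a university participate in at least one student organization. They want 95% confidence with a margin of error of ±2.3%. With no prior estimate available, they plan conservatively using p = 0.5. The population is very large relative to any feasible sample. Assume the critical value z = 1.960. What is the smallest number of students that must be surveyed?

With p = 0.5, p(1−p) = 0.25.
n = z²·p(1−p)/E² = 1.960² × 0.2500 / 0.023² = 3.8416 × 0.2500 / 0.000529 ≈ 1815.50.
Rounding up gives n = 1816.

1816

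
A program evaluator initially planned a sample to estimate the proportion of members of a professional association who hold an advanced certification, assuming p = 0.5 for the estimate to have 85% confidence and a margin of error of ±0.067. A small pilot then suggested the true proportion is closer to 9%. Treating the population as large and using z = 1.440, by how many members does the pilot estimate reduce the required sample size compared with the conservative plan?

78

Conservative (p = 0.5): n = 1.440² × 0.25 / 0.067² ≈ 115.48 → 116.
Using p = 0.09: p(1−p) = 0.0819, so n = 1.440² × 0.0819 / 0.067² ≈ 37.83 → 38.
Reduction: 116 − 38 = 78.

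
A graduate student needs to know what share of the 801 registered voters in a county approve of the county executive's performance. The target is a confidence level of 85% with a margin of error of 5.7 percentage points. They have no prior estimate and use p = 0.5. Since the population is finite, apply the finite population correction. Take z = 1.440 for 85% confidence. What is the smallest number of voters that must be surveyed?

134

Unadjusted: n₀ = 1.440² × 0.50 × 0.50 / 0.057² ≈ 159.56, so n₀ = 160.
Finite population correction with N = 801: n = n₀ / (1 + (n₀−1)/N) = 160 / (1 + 159/801) = 160 / 1.1985 ≈ 133.50.
Rounding up, n = 134.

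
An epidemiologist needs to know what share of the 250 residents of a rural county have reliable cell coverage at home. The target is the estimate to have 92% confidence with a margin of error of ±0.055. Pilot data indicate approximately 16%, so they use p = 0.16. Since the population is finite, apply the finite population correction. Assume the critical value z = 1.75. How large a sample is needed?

Unadjusted: n₀ = 1.75² × 0.16 × 0.84 / 0.055² ≈ 136.07, so n₀ = 137.
Finite population correction with N = 250: n = n₀ / (1 + (n₀−1)/N) = 137 / (1 + 136/250) = 137 / 1.5440 ≈ 88.73.
Rounding up, n = 89.

89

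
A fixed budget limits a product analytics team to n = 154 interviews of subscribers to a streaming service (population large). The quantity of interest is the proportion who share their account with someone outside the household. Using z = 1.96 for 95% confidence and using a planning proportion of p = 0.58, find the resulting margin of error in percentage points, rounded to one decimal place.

7.8

SE(p̂) = √[p(1−p)/n] = √[0.2436/154] = 0.03977.
E = z × SE = 1.96 × 0.03977 = 0.07795, or 7.8 percentage points.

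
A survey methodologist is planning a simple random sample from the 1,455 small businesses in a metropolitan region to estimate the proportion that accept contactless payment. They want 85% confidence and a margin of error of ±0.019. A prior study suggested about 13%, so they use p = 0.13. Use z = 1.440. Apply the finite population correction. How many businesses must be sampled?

450

Unadjusted: n₀ = 1.440² × 0.13 × 0.87 / 0.019² ≈ 649.65, so n₀ = 650.
Finite population correction with N = 1,455: n = n₀ / (1 + (n₀−1)/N) = 650 / (1 + 649/1455) = 650 / 1.4460 ≈ 449.50.
Rounding up, n = 450.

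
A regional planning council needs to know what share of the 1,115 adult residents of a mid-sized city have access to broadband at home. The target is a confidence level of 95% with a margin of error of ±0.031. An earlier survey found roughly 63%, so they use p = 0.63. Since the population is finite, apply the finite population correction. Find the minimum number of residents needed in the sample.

For 95% confidence, z = 1.960.
Unadjusted: n₀ = 1.960² × 0.63 × 0.37 / 0.031² ≈ 931.82, so n₀ = 932.
Finite population correction with N = 1,115: n = n₀ / (1 + (n₀−1)/N) = 932 / (1 + 931/1115) = 932 / 1.8350 ≈ 507.91.
Rounding up, n = 508.

508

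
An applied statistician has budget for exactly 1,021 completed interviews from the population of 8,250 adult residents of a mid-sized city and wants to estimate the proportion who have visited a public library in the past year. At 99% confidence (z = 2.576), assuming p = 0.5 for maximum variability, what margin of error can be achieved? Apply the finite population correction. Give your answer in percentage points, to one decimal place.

3.8

Finite-population factor: (N−n)/(N−1) = (8250−1021)/(8250−1) = 0.8763.
SE(p̂) = √[p(1−p)/n · (N−n)/(N−1)] = √[0.2500/1021 × 0.8763] = 0.01465.
E = z × SE = 2.576 × 0.01465 = 0.03773 ≈ 3.8 percentage points.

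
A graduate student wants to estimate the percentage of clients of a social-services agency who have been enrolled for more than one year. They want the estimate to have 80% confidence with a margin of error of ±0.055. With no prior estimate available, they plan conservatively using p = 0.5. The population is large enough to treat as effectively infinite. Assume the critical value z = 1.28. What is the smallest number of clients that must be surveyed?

With p = 0.5, p(1−p) = 0.25.
n = z²·p(1−p)/E² = 1.28² × 0.2500 / 0.055² = 1.6384 × 0.2500 / 0.003025 ≈ 135.40.
Rounding up gives n = 136.

136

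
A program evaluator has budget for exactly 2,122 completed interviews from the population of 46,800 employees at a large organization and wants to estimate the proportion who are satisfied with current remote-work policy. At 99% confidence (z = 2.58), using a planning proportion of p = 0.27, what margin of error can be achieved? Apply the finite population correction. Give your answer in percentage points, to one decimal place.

2.4

Finite-population factor: (N−n)/(N−1) = (46800−2122)/(46800−1) = 0.9547.
SE(p̂) = √[p(1−p)/n · (N−n)/(N−1)] = √[0.1971/2122 × 0.9547] = 0.00942.
E = z × SE = 2.58 × 0.00942 = 0.02430 ≈ 2.4 percentage points.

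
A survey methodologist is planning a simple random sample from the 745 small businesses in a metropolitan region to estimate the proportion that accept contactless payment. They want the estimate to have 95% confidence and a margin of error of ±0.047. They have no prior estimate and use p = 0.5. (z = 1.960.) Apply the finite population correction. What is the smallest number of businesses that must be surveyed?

Unadjusted: n₀ = 1.960² × 0.50 × 0.50 / 0.047² ≈ 434.77, so n₀ = 435.
Finite population correction with N = 745: n = n₀ / (1 + (n₀−1)/N) = 435 / (1 + 434/745) = 435 / 1.5826 ≈ 274.87.
Rounding up, n = 275.

275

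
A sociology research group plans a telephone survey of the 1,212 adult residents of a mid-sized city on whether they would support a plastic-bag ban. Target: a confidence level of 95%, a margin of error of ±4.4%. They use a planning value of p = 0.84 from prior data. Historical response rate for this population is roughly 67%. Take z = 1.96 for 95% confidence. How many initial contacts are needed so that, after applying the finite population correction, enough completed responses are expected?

327

Completed interviews needed (unadjusted): n₀ = 1.96² × 0.1344 / 0.044² ≈ 266.69 → 267.
FPC for N = 1,212: n = 267 / (1 + 266/1212) = 267 / 1.2195 ≈ 218.95 → 219.
At a 67% response rate, contacts needed = 219 / 0.67 ≈ 326.87 → 327.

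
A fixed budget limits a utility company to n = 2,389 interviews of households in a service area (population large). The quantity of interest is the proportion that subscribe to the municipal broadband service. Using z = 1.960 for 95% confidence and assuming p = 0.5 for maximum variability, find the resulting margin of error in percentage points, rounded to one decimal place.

SE(p̂) = √[p(1−p)/n] = √[0.2500/2389] = 0.01023.
E = z × SE = 1.960 × 0.01023 = 0.02005, or 2.0 percentage points.

2.0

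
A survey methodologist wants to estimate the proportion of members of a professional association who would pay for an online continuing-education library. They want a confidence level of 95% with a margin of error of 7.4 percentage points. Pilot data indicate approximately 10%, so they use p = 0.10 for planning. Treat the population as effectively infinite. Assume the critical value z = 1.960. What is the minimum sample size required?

With p = 0.10, p(1−p) = 0.0900.
n = z²·p(1−p)/E² = 1.960² × 0.0900 / 0.074² = 3.8416 × 0.0900 / 0.005476 ≈ 63.14.
Rounding up gives n = 64.

64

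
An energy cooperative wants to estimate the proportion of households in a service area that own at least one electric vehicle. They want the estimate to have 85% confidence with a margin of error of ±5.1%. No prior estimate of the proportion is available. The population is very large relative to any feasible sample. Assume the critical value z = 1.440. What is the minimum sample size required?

With no prior estimate, use p = 0.5, giving p(1−p) = 0.25.
n = z²·p(1−p)/E² = 1.440² × 0.2500 / 0.051² = 2.0736 × 0.2500 / 0.002601 ≈ 199.31.
Rounding up gives n = 200.

200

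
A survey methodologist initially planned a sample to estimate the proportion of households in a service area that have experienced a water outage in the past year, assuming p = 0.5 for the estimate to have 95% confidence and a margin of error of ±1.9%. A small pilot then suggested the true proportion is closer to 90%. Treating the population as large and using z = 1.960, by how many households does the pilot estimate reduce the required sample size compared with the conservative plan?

1703

Conservative (p = 0.5): n = 1.960² × 0.25 / 0.019² ≈ 2660.39 → 2661.
Using p = 0.90: p(1−p) = 0.0900, so n = 1.960² × 0.0900 / 0.019² ≈ 957.74 → 958.
Reduction: 2661 − 958 = 1703.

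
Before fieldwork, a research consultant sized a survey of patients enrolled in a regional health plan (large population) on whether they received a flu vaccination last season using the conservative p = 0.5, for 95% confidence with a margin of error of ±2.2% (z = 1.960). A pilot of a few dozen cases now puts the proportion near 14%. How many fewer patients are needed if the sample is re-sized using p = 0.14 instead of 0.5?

Conservative (p = 0.5): n = 1.960² × 0.25 / 0.022² ≈ 1984.30 → 1985.
Using p = 0.14: p(1−p) = 0.1204, so n = 1.960² × 0.1204 / 0.022² ≈ 955.64 → 956.
Reduction: 1985 − 956 = 1029.

1029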